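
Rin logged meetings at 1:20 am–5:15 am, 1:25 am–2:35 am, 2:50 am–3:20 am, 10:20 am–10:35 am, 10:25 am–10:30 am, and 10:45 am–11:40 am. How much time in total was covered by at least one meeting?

Merged: 1:20 am-5:15 am, 10:20 am-10:35 am, 10:45 am-11:40 am.
Lengths: 3 h 55 min + 15 min + 55 min = 5 h 5 min.

5 h 5 min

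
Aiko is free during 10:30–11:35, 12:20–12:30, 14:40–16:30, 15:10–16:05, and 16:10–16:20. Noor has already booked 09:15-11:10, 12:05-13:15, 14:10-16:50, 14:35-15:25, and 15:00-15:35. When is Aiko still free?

A, merged: 10:30–11:35, 12:20–12:30, 14:40–16:30.
B, merged: 09:15–11:10, 12:05–13:15, 14:10–16:50.
10:30–11:35 with B removed leaves 11:10–11:35.
12:20–12:30 lies entirely inside B → drops out.
14:40–16:30 lies entirely inside B → drops out.

11:10–11:35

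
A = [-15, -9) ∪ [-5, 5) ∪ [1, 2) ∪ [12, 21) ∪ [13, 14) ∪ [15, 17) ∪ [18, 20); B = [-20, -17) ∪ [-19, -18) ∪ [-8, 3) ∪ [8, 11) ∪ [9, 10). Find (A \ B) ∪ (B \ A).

[-20, -17) ∪ [-15, -9) ∪ [-8, -5) ∪ [3, 5) ∪ [8, 11) ∪ [12, 21)

Merge the first list: [-15, -9), [-5, 5), [12, 21).
Merge the second list: [-20, -17), [-8, 3), [8, 11).
A \ B = [-15, -9), [3, 5), [12, 21).
B \ A = [-20, -17), [-8, -5), [8, 11).
Union of the two gives the symmetric difference.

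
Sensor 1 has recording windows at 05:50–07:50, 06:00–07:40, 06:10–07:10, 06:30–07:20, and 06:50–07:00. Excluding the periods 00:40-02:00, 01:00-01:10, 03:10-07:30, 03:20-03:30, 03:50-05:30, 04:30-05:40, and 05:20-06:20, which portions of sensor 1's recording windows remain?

07:30–07:50

First set merges to 05:50–07:50.
Second set merges to 00:40–02:00, 03:10–07:30.
05:50–07:50 with B removed leaves 07:30–07:50.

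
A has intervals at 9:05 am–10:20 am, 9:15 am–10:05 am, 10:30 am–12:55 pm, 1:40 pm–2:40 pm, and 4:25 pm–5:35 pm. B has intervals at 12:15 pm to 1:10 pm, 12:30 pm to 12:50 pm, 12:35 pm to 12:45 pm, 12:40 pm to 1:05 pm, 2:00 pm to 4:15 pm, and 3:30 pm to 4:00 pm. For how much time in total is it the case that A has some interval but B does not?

First set merges to 9:05 am-10:20 am, 10:30 am-12:55 pm, 1:40 pm-2:40 pm, 4:25 pm-5:35 pm.
Second set merges to 12:15 pm-1:10 pm, 2:00 pm-4:15 pm.
A \ B = 9:05 am-10:20 am, 10:30 am-12:15 pm, 1:40 pm-2:00 pm, 4:25 pm-5:35 pm.
Total: 1 h 15 min + 1 h 45 min + 20 min + 1 h 10 min = 4 h 30 min.

4 h 30 min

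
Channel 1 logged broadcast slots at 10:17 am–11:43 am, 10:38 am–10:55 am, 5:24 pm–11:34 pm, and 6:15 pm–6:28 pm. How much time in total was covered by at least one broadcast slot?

Merged: 10:17 am–11:43 am, 5:24 pm–11:34 pm.
Lengths: 1 h 26 min + 6 h 10 min = 7 h 36 min.

7 h 36 min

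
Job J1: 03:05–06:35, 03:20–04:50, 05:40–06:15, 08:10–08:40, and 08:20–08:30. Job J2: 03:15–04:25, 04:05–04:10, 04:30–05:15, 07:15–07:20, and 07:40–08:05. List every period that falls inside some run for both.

Merge the first list: 03:05–06:35, 08:10–08:40.
Merge the second list: 03:15–04:25, 04:30–05:15, 07:15–07:20, 07:40–08:05.
03:05–06:35 overlaps B on 03:15–04:25, 04:30–05:15.
08:10–08:40 falls entirely outside B.

03:15–04:25, 04:30–05:15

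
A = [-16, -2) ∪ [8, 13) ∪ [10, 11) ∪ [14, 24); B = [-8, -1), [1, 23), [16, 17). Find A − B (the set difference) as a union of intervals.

[-16, -8) ∪ [23, 24)

A, merged: [-16, -2), [8, 13), [14, 24).
B, merged: [-8, -1), [1, 23).
[-16, -2) minus B → [-16, -8).
[8, 13): fully covered by B → removed.
[14, 24) minus B → [23, 24).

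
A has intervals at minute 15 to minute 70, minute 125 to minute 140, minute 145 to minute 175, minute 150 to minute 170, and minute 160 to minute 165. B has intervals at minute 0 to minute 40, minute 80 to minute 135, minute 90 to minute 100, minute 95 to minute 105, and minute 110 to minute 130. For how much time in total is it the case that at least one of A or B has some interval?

160 minutes

Merge the first list: minute 15 to minute 70, minute 125 to minute 140, minute 145 to minute 175.
Merge the second list: minute 0 to minute 40, minute 80 to minute 135.
A ∪ B = minute 0 to minute 70, minute 80 to minute 140, minute 145 to minute 175.
Total: 70 minutes + 60 minutes + 30 minutes = 160 minutes.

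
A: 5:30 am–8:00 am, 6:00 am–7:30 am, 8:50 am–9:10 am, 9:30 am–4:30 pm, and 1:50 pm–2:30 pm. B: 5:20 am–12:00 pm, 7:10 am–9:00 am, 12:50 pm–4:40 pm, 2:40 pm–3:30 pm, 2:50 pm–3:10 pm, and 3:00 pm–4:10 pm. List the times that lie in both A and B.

5:30 am–8:00 am, 8:50 am–9:10 am, 9:30 am–12:00 pm, 12:50 pm–4:30 pm

A, merged: 5:30 am–8:00 am, 8:50 am–9:10 am, 9:30 am–4:30 pm.
B, merged: 5:20 am–12:00 pm, 12:50 pm–4:40 pm.
5:30 am–8:00 am ∩ B → 5:30 am–8:00 am.
8:50 am–9:10 am ∩ B → 8:50 am–9:10 am.
9:30 am–4:30 pm ∩ B → 9:30 am–12:00 pm, 12:50 pm–4:30 pm.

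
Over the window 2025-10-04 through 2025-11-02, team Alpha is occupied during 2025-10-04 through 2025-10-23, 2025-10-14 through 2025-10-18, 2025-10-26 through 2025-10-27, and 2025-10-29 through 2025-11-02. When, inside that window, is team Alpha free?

The merged coverage is 2025-10-04 through 2025-10-23, 2025-10-26 through 2025-10-27, 2025-10-29 through 2025-11-02.
Complement within 2025-10-04 through 2025-11-02: 2025-10-24 through 2025-10-25, 2025-10-28 through 2025-10-28.

2025-10-24 through 2025-10-25, 2025-10-28 through 2025-10-28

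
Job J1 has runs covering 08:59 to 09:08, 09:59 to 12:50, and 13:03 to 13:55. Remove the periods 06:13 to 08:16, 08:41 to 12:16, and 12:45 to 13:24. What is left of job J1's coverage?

12:16–12:45, 13:24–13:55

08:59–09:08: fully covered by B → removed.
09:59–12:50 minus B → 12:16–12:45.
13:03–13:55 minus B → 13:24–13:55.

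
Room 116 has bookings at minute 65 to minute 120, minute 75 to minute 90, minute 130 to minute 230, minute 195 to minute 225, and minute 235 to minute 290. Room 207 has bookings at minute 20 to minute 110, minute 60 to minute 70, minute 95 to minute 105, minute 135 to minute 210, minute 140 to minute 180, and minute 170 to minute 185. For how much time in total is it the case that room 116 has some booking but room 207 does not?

Merge the first list: minute 65 to minute 120, minute 130 to minute 230, minute 235 to minute 290.
Merge the second list: minute 20 to minute 110, minute 135 to minute 210.
A \ B = minute 110 to minute 120, minute 130 to minute 135, minute 210 to minute 230, minute 235 to minute 290.
Total: 10 minutes + 5 minutes + 20 minutes + 55 minutes = 90 minutes.

90 minutes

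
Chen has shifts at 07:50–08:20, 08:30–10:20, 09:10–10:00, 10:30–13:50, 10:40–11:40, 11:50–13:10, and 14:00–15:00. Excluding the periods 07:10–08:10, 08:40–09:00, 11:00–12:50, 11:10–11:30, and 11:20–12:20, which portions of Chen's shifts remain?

Merge the first list: 07:50–08:20, 08:30–10:20, 10:30–13:50, 14:00–15:00.
Merge the second list: 07:10–08:10, 08:40–09:00, 11:00–12:50.
07:50–08:20 with B removed leaves 08:10–08:20.
08:30–10:20 with B removed leaves 08:30–08:40, 09:00–10:20.
10:30–13:50 with B removed leaves 10:30–11:00, 12:50–13:50.
14:00–15:00 is untouched.

08:10–08:20, 08:30–08:40, 09:00–10:20, 10:30–11:00, 12:50–13:50, 14:00–15:00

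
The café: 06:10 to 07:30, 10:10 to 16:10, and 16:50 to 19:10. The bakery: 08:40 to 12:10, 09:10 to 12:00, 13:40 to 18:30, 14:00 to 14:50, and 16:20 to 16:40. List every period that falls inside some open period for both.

10:10-12:10, 13:40-16:10, 16:50-18:30

Second set merges to 08:40-12:10, 13:40-18:30.
06:10-07:30: no overlap with the second set.
10:10-16:10 meets the second set on 10:10-12:10, 13:40-16:10.
16:50-19:10 meets the second set on 16:50-18:30.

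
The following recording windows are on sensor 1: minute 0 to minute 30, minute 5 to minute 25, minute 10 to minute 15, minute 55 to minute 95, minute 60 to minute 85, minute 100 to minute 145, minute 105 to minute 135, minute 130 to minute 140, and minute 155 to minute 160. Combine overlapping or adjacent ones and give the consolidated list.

minute 5 to minute 25 overlaps/touches minute 0 to minute 30 → extend to minute 0 to minute 30.
minute 10 to minute 15 overlaps/touches minute 0 to minute 30 → extend to minute 0 to minute 30.
minute 55 to minute 95 is disjoint → start new block.
minute 60 to minute 85 overlaps/touches minute 55 to minute 95 → extend to minute 55 to minute 95.
minute 100 to minute 145 is disjoint → start new block.
minute 105 to minute 135 overlaps/touches minute 100 to minute 145 → extend to minute 100 to minute 145.
minute 130 to minute 140 overlaps/touches minute 100 to minute 145 → extend to minute 100 to minute 145.
minute 155 to minute 160 is disjoint → start new block.

minute 0 to minute 30, minute 55 to minute 95, minute 100 to minute 145, minute 155 to minute 160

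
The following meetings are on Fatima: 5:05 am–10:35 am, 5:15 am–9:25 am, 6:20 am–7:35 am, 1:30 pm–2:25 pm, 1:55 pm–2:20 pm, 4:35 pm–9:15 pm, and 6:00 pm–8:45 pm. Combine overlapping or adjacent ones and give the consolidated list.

5:15 am–9:25 am overlaps/touches 5:05 am–10:35 am → extend to 5:05 am–10:35 am.
6:20 am–7:35 am overlaps/touches 5:05 am–10:35 am → extend to 5:05 am–10:35 am.
1:30 pm–2:25 pm is disjoint → start new block.
1:55 pm–2:20 pm overlaps/touches 1:30 pm–2:25 pm → extend to 1:30 pm–2:25 pm.
4:35 pm–9:15 pm is disjoint → start new block.
6:00 pm–8:45 pm overlaps/touches 4:35 pm–9:15 pm → extend to 4:35 pm–9:15 pm.

5:05 am–10:35 am, 1:30 pm–2:25 pm, 4:35 pm–9:15 pm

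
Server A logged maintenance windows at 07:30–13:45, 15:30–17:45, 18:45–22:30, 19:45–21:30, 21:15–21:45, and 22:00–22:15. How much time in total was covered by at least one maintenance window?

Merged: 07:30-13:45, 15:30-17:45, 18:45-22:30.
Lengths: 6 h 15 min + 2 h 15 min + 3 h 45 min = 12 h 15 min.

12 h 15 min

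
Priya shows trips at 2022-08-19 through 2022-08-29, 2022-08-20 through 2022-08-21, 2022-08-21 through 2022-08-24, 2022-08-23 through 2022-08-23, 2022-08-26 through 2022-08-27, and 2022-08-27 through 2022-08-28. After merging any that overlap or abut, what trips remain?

2022-08-19 through 2022-08-29

2022-08-20 through 2022-08-21 overlaps/touches 2022-08-19 through 2022-08-29 → extend to 2022-08-19 through 2022-08-29.
2022-08-21 through 2022-08-24 overlaps/touches 2022-08-19 through 2022-08-29 → extend to 2022-08-19 through 2022-08-29.
2022-08-23 through 2022-08-23 overlaps/touches 2022-08-19 through 2022-08-29 → extend to 2022-08-19 through 2022-08-29.
2022-08-26 through 2022-08-27 overlaps/touches 2022-08-19 through 2022-08-29 → extend to 2022-08-19 through 2022-08-29.
2022-08-27 through 2022-08-28 overlaps/touches 2022-08-19 through 2022-08-29 → extend to 2022-08-19 through 2022-08-29.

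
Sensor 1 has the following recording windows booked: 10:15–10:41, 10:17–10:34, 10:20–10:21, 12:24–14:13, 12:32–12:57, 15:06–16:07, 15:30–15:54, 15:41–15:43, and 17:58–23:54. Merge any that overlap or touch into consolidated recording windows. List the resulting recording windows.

10:15–10:41, 12:24–14:13, 15:06–16:07, 17:58–23:54

10:17–10:34 overlaps/touches 10:15–10:41 → extend to 10:15–10:41.
10:20–10:21 overlaps/touches 10:15–10:41 → extend to 10:15–10:41.
12:24–14:13 is disjoint → start new block.
12:32–12:57 overlaps/touches 12:24–14:13 → extend to 12:24–14:13.
15:06–16:07 is disjoint → start new block.
15:30–15:54 overlaps/touches 15:06–16:07 → extend to 15:06–16:07.
15:41–15:43 overlaps/touches 15:06–16:07 → extend to 15:06–16:07.
17:58–23:54 is disjoint → start new block.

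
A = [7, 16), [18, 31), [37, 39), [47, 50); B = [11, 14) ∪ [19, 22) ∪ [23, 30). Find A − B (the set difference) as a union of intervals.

[7, 16) minus B → [7, 11), [14, 16).
[18, 31) minus B → [18, 19), [22, 23), [30, 31).
[37, 39): no B overlap → unchanged.
[47, 50): no B overlap → unchanged.

[7, 11) ∪ [14, 16) ∪ [18, 19) ∪ [22, 23) ∪ [30, 31) ∪ [37, 39) ∪ [47, 50)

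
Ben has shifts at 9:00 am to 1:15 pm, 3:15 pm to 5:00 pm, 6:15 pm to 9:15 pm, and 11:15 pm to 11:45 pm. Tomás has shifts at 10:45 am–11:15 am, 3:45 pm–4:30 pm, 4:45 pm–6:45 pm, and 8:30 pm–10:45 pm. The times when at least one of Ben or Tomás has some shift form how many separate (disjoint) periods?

A ∪ B = 9:00 am–1:15 pm, 3:15 pm–10:45 pm, 11:15 pm–11:45 pm.
That is 3 disjoint pieces.

3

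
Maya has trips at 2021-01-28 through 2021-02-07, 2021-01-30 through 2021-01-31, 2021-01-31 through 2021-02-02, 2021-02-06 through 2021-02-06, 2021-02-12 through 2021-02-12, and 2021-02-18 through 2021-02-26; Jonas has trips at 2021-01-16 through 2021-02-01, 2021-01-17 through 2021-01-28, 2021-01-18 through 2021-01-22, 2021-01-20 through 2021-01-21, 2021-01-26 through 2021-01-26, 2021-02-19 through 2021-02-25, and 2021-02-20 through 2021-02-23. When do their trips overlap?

A, merged: 2021-01-28 through 2021-02-07, 2021-02-12 through 2021-02-12, 2021-02-18 through 2021-02-26.
B, merged: 2021-01-16 through 2021-02-01, 2021-02-19 through 2021-02-25.
2021-01-28 through 2021-02-07 overlaps B on 2021-01-28 through 2021-02-01.
2021-02-12 through 2021-02-12 falls entirely outside B.
2021-02-18 through 2021-02-26 overlaps B on 2021-02-19 through 2021-02-25.

2021-01-28 through 2021-02-01, 2021-02-19 through 2021-02-25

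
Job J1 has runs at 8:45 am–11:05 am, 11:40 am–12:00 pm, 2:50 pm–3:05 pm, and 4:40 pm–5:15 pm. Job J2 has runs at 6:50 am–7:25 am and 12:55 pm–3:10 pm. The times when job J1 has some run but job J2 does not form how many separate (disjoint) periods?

3

A \ B = 8:45 am–11:05 am, 11:40 am–12:00 pm, 4:40 pm–5:15 pm.
That is 3 disjoint pieces.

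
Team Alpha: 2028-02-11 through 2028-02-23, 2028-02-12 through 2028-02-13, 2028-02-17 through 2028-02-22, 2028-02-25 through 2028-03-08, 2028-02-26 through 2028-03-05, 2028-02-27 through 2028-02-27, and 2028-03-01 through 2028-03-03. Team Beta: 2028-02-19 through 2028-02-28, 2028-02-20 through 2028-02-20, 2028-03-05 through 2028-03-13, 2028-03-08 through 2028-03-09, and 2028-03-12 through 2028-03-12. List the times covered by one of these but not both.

First set merges to 2028-02-11 through 2028-02-23, 2028-02-25 through 2028-03-08.
Second set merges to 2028-02-19 through 2028-02-28, 2028-03-05 through 2028-03-13.
Only in the first: 2028-02-11 through 2028-02-18, 2028-02-29 through 2028-03-04.
Only in the second: 2028-02-24 through 2028-02-24, 2028-03-09 through 2028-03-13.
Together these are the periods covered by exactly one.

2028-02-11 through 2028-02-18, 2028-02-24 through 2028-02-24, 2028-02-29 through 2028-03-04, 2028-03-09 through 2028-03-13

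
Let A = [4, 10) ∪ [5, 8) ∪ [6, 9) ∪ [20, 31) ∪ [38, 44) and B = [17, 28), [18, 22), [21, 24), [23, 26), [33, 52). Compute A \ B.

[4, 10) ∪ [28, 31)

Merge the first list: [4, 10), [20, 31), [38, 44).
Merge the second list: [17, 28), [33, 52).
[4, 10): no B overlap → unchanged.
[20, 31) minus B → [28, 31).
[38, 44): fully covered by B → removed.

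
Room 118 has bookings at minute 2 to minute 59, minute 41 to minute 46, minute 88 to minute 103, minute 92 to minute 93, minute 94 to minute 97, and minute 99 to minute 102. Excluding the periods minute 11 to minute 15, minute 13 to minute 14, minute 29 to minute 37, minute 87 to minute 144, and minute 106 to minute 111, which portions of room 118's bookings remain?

minute 2 to minute 11, minute 15 to minute 29, minute 37 to minute 59

Merge the first list: minute 2 to minute 59, minute 88 to minute 103.
Merge the second list: minute 11 to minute 15, minute 29 to minute 37, minute 87 to minute 144.
minute 2 to minute 59 \ B = minute 2 to minute 11, minute 15 to minute 29, minute 37 to minute 59.
minute 88 to minute 103: entirely removed.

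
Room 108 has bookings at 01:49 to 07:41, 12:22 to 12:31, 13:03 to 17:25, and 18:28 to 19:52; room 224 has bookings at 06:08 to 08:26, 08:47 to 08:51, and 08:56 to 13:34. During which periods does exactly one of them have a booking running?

01:49–06:08, 07:41–08:26, 08:47–08:51, 08:56–12:22, 12:31–13:03, 13:34–17:25, 18:28–19:52

A but not B: 01:49–06:08, 13:34–17:25, 18:28–19:52.
B but not A: 07:41–08:26, 08:47–08:51, 08:56–12:22, 12:31–13:03.
Combining gives A △ B.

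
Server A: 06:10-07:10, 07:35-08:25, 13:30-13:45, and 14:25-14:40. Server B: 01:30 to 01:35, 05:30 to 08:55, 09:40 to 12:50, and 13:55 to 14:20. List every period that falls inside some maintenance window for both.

06:10–07:10, 07:35–08:25

06:10–07:10 meets the second set on 06:10–07:10.
07:35–08:25 meets the second set on 07:35–08:25.
13:30–13:45: no overlap with the second set.
14:25–14:40: no overlap with the second set.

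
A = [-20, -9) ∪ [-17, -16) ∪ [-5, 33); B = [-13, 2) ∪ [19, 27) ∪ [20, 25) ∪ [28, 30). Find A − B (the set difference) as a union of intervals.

[-20, -13) ∪ [2, 19) ∪ [27, 28) ∪ [30, 33)

A, merged: [-20, -9), [-5, 33).
B, merged: [-13, 2), [19, 27), [28, 30).
[-20, -9) \ B = [-20, -13).
[-5, 33) \ B = [2, 19), [27, 28), [30, 33).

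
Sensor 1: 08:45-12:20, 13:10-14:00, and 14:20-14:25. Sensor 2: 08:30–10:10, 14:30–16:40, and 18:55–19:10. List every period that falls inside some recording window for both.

08:45-12:20 meets the second set on 08:45-10:10.
13:10-14:00: no overlap with the second set.
14:20-14:25: no overlap with the second set.

08:45-10:10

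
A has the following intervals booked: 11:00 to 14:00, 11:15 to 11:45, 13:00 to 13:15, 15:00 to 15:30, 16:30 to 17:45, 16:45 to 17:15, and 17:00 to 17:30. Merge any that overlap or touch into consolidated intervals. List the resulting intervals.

11:15-11:45 overlaps/touches 11:00-14:00 → extend to 11:00-14:00.
13:00-13:15 overlaps/touches 11:00-14:00 → extend to 11:00-14:00.
15:00-15:30 is disjoint → start new block.
16:30-17:45 is disjoint → start new block.
16:45-17:15 overlaps/touches 16:30-17:45 → extend to 16:30-17:45.
17:00-17:30 overlaps/touches 16:30-17:45 → extend to 16:30-17:45.

11:00-14:00, 15:00-15:30, 16:30-17:45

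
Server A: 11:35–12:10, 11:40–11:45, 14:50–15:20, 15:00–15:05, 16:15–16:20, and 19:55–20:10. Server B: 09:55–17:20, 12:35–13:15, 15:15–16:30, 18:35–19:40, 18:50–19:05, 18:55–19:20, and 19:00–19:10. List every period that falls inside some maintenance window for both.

A, merged: 11:35–12:10, 14:50–15:20, 16:15–16:20, 19:55–20:10.
B, merged: 09:55–17:20, 18:35–19:40.
11:35–12:10 ∩ B → 11:35–12:10.
14:50–15:20 ∩ B → 14:50–15:20.
16:15–16:20 ∩ B → 16:15–16:20.
19:55–20:10 meets no B interval.

11:35–12:10, 14:50–15:20, 16:15–16:20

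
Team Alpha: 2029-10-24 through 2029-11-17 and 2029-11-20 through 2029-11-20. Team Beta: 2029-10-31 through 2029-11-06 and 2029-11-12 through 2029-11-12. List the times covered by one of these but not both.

A but not B: 2029-10-24 through 2029-10-30, 2029-11-07 through 2029-11-11, 2029-11-13 through 2029-11-17, 2029-11-20 through 2029-11-20.
B but not A: none.
Combining gives A △ B.

2029-10-24 through 2029-10-30, 2029-11-07 through 2029-11-11, 2029-11-13 through 2029-11-17, 2029-11-20 through 2029-11-20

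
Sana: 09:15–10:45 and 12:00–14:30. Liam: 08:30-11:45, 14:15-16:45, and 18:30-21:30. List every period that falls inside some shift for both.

09:15–10:45, 14:15–14:30

09:15–10:45 overlaps B on 09:15–10:45.
12:00–14:30 overlaps B on 14:15–14:30.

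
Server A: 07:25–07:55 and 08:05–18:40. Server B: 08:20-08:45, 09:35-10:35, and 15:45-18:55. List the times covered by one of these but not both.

07:25–07:55, 08:05–08:20, 08:45–09:35, 10:35–15:45, 18:40–18:55

A \ B = 07:25–07:55, 08:05–08:20, 08:45–09:35, 10:35–15:45.
B \ A = 18:40–18:55.
Union of the two gives the symmetric difference.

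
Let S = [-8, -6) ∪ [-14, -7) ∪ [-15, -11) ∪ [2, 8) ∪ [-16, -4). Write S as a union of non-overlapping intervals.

[-16, -4) ∪ [2, 8)

Sort by start: [-16, -4), [-15, -11), [-14, -7), [-8, -6), [2, 8).
[-15, -11) overlaps/touches [-16, -4) → extend to [-16, -4).
[-14, -7) overlaps/touches [-16, -4) → extend to [-16, -4).
[-8, -6) overlaps/touches [-16, -4) → extend to [-16, -4).
[2, 8) is disjoint → start new block.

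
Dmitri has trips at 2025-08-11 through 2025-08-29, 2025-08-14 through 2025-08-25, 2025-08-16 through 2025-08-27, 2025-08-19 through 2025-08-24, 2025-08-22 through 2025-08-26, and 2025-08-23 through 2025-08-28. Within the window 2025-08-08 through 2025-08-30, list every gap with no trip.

2025-08-08 through 2025-08-10, 2025-08-30 through 2025-08-30

After merging, the occupied span is 2025-08-11 through 2025-08-29.
Gaps within 2025-08-08 through 2025-08-30: 2025-08-08 through 2025-08-10, 2025-08-30 through 2025-08-30.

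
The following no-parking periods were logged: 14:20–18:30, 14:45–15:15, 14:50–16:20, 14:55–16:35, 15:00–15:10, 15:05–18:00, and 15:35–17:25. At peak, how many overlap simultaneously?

6

Walk the sorted start/end points keeping a running depth.
The depth first hits 6 at 15:05.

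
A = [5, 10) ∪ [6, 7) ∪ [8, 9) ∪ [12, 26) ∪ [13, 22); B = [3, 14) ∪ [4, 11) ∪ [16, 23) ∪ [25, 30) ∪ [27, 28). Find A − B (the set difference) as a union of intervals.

[14, 16) ∪ [23, 25)

A, merged: [5, 10), [12, 26).
B, merged: [3, 14), [16, 23), [25, 30).
[5, 10): entirely removed.
[12, 26) \ B = [14, 16), [23, 25).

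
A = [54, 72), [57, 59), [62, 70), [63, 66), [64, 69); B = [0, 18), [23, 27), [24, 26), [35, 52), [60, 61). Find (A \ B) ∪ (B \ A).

[0, 18) ∪ [23, 27) ∪ [35, 52) ∪ [54, 60) ∪ [61, 72)

First set merges to [54, 72).
Second set merges to [0, 18), [23, 27), [35, 52), [60, 61).
Only in the first: [54, 60), [61, 72).
Only in the second: [0, 18), [23, 27), [35, 52).
Together these are the periods covered by exactly one.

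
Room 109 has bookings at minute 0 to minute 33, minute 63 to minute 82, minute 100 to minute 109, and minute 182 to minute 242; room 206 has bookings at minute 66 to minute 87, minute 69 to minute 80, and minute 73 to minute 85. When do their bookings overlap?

minute 66 to minute 82

Merge the second list: minute 66 to minute 87.
minute 0 to minute 33 falls entirely outside B.
minute 63 to minute 82 overlaps B on minute 66 to minute 82.
minute 100 to minute 109 falls entirely outside B.
minute 182 to minute 242 falls entirely outside B.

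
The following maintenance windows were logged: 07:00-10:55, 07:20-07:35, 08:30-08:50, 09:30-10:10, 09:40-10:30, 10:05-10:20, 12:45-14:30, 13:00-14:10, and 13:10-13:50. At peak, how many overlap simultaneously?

4

Sweep endpoints in order; track running count of active intervals.
Peak of 4 reached at 10:05.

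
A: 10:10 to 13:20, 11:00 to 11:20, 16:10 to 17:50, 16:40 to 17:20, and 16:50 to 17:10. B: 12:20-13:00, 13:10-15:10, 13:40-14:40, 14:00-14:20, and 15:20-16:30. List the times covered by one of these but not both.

First set merges to 10:10-13:20, 16:10-17:50.
Second set merges to 12:20-13:00, 13:10-15:10, 15:20-16:30.
Only in the first: 10:10-12:20, 13:00-13:10, 16:30-17:50.
Only in the second: 13:20-15:10, 15:20-16:10.
Together these are the periods covered by exactly one.

10:10-12:20, 13:00-13:10, 13:20-15:10, 15:20-16:10, 16:30-17:50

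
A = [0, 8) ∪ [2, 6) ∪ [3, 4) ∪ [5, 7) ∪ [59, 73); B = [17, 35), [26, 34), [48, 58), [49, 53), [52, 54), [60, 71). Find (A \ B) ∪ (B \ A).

[0, 8) ∪ [17, 35) ∪ [48, 58) ∪ [59, 60) ∪ [71, 73)

First set merges to [0, 8), [59, 73).
Second set merges to [17, 35), [48, 58), [60, 71).
A \ B = [0, 8), [59, 60), [71, 73).
B \ A = [17, 35), [48, 58).
Union of the two gives the symmetric difference.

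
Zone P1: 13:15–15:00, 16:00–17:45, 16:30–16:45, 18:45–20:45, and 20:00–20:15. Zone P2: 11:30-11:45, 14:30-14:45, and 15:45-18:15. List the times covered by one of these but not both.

11:30–11:45, 13:15–14:30, 14:45–15:00, 15:45–16:00, 17:45–18:15, 18:45–20:45

A, merged: 13:15–15:00, 16:00–17:45, 18:45–20:45.
A but not B: 13:15–14:30, 14:45–15:00, 18:45–20:45.
B but not A: 11:30–11:45, 15:45–16:00, 17:45–18:15.
Combining gives A △ B.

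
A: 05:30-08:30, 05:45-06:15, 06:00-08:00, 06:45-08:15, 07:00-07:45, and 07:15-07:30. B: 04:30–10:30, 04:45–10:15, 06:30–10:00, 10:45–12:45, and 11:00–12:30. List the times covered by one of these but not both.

Merge the first list: 05:30-08:30.
Merge the second list: 04:30-10:30, 10:45-12:45.
A but not B: none.
B but not A: 04:30-05:30, 08:30-10:30, 10:45-12:45.
Combining gives A △ B.

04:30-05:30, 08:30-10:30, 10:45-12:45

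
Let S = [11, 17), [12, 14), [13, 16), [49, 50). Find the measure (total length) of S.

7

Merged: [11, 17), [49, 50).
Lengths: 6 + 1 = 7.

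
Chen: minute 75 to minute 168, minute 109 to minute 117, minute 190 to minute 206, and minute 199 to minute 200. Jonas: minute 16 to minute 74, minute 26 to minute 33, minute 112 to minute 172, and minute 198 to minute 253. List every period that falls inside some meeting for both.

Merge the first list: minute 75 to minute 168, minute 190 to minute 206.
Merge the second list: minute 16 to minute 74, minute 112 to minute 172, minute 198 to minute 253.
minute 75 to minute 168 overlaps B on minute 112 to minute 168.
minute 190 to minute 206 overlaps B on minute 198 to minute 206.

minute 112 to minute 168, minute 198 to minute 206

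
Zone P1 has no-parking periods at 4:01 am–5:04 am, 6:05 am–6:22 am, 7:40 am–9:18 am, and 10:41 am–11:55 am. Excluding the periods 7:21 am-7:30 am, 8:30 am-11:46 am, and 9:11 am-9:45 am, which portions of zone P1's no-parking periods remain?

4:01 am–5:04 am, 6:05 am–6:22 am, 7:40 am–8:30 am, 11:46 am–11:55 am

B, merged: 7:21 am–7:30 am, 8:30 am–11:46 am.
4:01 am–5:04 am: nothing removed.
6:05 am–6:22 am: nothing removed.
7:40 am–9:18 am \ B = 7:40 am–8:30 am.
10:41 am–11:55 am \ B = 11:46 am–11:55 am.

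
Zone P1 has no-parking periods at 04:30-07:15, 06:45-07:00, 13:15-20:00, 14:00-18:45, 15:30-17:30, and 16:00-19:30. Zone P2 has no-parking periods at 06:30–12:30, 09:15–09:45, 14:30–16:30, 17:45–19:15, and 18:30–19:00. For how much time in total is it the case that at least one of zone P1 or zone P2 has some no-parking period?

14 h 45 min

Merge the first list: 04:30–07:15, 13:15–20:00.
Merge the second list: 06:30–12:30, 14:30–16:30, 17:45–19:15.
A ∪ B = 04:30–12:30, 13:15–20:00.
Total: 8 h + 6 h 45 min = 14 h 45 min.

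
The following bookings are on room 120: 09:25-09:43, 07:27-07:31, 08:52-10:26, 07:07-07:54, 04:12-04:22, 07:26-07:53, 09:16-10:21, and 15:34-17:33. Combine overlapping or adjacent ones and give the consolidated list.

Sort by start: 04:12-04:22, 07:07-07:54, 07:26-07:53, 07:27-07:31, 08:52-10:26, 09:16-10:21, 09:25-09:43, 15:34-17:33.
07:07-07:54 is disjoint → start new block.
07:26-07:53 overlaps/touches 07:07-07:54 → extend to 07:07-07:54.
07:27-07:31 overlaps/touches 07:07-07:54 → extend to 07:07-07:54.
08:52-10:26 is disjoint → start new block.
09:16-10:21 overlaps/touches 08:52-10:26 → extend to 08:52-10:26.
09:25-09:43 overlaps/touches 08:52-10:26 → extend to 08:52-10:26.
15:34-17:33 is disjoint → start new block.

04:12-04:22, 07:07-07:54, 08:52-10:26, 15:34-17:33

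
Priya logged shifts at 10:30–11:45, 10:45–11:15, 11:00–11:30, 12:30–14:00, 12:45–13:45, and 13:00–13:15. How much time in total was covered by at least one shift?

2 h 45 min

Merged: 10:30–11:45, 12:30–14:00.
Lengths: 1 h 15 min + 1 h 30 min = 2 h 45 min.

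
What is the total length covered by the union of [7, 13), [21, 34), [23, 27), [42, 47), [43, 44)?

24

Merged: [7, 13), [21, 34), [42, 47).
Lengths: 6 + 13 + 5 = 24.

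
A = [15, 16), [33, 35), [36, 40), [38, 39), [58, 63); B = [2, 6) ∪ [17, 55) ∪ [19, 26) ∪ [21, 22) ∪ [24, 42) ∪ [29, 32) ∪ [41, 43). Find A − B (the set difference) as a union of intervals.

A, merged: [15, 16), [33, 35), [36, 40), [58, 63).
B, merged: [2, 6), [17, 55).
[15, 16) is untouched.
[33, 35) lies entirely inside B → drops out.
[36, 40) lies entirely inside B → drops out.
[58, 63) is untouched.

[15, 16) ∪ [58, 63)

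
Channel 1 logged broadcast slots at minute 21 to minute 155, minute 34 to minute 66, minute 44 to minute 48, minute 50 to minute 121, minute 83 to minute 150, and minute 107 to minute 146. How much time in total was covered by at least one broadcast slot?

Merged: minute 21 to minute 155.
Length: 134 minutes.

134 minutes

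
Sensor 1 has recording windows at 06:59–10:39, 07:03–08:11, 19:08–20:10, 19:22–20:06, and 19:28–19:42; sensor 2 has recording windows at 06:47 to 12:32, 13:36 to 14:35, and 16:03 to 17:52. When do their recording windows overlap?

06:59–10:39

A, merged: 06:59–10:39, 19:08–20:10.
06:59–10:39 meets the second set on 06:59–10:39.
19:08–20:10: no overlap with the second set.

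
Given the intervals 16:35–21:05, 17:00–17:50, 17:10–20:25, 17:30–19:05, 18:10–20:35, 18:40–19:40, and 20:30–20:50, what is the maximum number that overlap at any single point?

5

Walk the sorted start/end points keeping a running depth.
The depth first hits 5 at 18:40.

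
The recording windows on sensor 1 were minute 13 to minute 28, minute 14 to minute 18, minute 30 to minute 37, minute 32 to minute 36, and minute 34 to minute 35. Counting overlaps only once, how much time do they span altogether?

22 minutes

Merged: minute 13 to minute 28, minute 30 to minute 37.
Lengths: 15 minutes + 7 minutes = 22 minutes.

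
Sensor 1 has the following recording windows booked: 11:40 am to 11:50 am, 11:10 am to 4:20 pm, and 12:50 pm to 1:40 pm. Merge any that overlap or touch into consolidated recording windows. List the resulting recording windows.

Sort by start: 11:10 am–4:20 pm, 11:40 am–11:50 am, 12:50 pm–1:40 pm.
11:40 am–11:50 am overlaps/touches 11:10 am–4:20 pm → extend to 11:10 am–4:20 pm.
12:50 pm–1:40 pm overlaps/touches 11:10 am–4:20 pm → extend to 11:10 am–4:20 pm.

11:10 am–4:20 pm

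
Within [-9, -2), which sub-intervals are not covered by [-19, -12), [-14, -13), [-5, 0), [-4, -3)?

Covered (merged): [-19, -12), [-5, 0).
Complement within [-9, -2): [-9, -5).

[-9, -5)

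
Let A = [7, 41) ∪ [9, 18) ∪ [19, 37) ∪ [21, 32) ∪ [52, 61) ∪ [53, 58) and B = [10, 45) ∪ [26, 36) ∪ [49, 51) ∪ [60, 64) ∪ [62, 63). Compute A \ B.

[7, 10) ∪ [52, 60)

A, merged: [7, 41), [52, 61).
B, merged: [10, 45), [49, 51), [60, 64).
[7, 41) \ B = [7, 10).
[52, 61) \ B = [52, 60).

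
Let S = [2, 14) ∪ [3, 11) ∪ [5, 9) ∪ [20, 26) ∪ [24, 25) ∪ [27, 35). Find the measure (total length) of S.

Merged: [2, 14), [20, 26), [27, 35).
Lengths: 12 + 6 + 8 = 26.

26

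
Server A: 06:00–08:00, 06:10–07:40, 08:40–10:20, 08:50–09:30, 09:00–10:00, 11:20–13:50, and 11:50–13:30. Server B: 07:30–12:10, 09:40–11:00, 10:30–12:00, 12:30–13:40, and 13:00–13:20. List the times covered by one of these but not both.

06:00-07:30, 08:00-08:40, 10:20-11:20, 12:10-12:30, 13:40-13:50

First set merges to 06:00-08:00, 08:40-10:20, 11:20-13:50.
Second set merges to 07:30-12:10, 12:30-13:40.
Only in the first: 06:00-07:30, 12:10-12:30, 13:40-13:50.
Only in the second: 08:00-08:40, 10:20-11:20.
Together these are the periods covered by exactly one.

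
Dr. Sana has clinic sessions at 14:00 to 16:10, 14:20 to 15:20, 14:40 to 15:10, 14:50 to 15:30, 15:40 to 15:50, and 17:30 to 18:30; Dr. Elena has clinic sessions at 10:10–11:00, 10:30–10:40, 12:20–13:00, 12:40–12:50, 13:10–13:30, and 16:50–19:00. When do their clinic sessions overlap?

A, merged: 14:00-16:10, 17:30-18:30.
B, merged: 10:10-11:00, 12:20-13:00, 13:10-13:30, 16:50-19:00.
14:00-16:10: no overlap with the second set.
17:30-18:30 meets the second set on 17:30-18:30.

17:30-18:30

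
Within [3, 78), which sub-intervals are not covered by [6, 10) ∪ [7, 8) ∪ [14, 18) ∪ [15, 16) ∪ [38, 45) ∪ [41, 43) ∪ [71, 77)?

[3, 6) ∪ [10, 14) ∪ [18, 38) ∪ [45, 71) ∪ [77, 78)

The merged coverage is [6, 10), [14, 18), [38, 45), [71, 77).
Complement within [3, 78): [3, 6), [10, 14), [18, 38), [45, 71), [77, 78).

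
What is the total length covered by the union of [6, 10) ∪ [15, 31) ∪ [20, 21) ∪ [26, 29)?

Merged: [6, 10), [15, 31).
Lengths: 4 + 16 = 20.

20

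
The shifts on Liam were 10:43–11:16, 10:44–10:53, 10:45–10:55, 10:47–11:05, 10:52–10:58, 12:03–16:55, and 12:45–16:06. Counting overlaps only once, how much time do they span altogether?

Merged: 10:43-11:16, 12:03-16:55.
Lengths: 33 min + 4 h 52 min = 5 h 25 min.

5 h 25 min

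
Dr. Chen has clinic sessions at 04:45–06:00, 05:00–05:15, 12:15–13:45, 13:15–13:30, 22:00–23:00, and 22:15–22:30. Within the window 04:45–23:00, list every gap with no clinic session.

06:00-12:15, 13:45-22:00

The merged coverage is 04:45-06:00, 12:15-13:45, 22:00-23:00.
Uncovered inside 04:45-23:00: 06:00-12:15, 13:45-22:00.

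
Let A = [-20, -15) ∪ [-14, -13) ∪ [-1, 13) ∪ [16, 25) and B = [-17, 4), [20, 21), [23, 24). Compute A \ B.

[-20, -17) ∪ [4, 13) ∪ [16, 20) ∪ [21, 23) ∪ [24, 25)

[-20, -15) minus B → [-20, -17).
[-14, -13): fully covered by B → removed.
[-1, 13) minus B → [4, 13).
[16, 25) minus B → [16, 20), [21, 23), [24, 25).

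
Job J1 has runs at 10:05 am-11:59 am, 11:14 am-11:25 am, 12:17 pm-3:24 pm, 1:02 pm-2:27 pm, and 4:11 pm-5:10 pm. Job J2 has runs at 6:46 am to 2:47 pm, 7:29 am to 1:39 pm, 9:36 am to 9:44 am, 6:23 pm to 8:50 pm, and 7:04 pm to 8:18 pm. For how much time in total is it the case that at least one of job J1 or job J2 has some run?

12 h 4 min

Merge the first list: 10:05 am-11:59 am, 12:17 pm-3:24 pm, 4:11 pm-5:10 pm.
Merge the second list: 6:46 am-2:47 pm, 6:23 pm-8:50 pm.
A ∪ B = 6:46 am-3:24 pm, 4:11 pm-5:10 pm, 6:23 pm-8:50 pm.
Total: 8 h 38 min + 59 min + 2 h 27 min = 12 h 4 min.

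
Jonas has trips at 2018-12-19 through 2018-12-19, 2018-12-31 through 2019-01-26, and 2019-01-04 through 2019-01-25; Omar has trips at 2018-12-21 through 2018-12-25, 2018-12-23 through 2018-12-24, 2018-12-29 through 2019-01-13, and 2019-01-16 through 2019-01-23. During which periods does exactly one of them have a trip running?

Merge the first list: 2018-12-19 through 2018-12-19, 2018-12-31 through 2019-01-26.
Merge the second list: 2018-12-21 through 2018-12-25, 2018-12-29 through 2019-01-13, 2019-01-16 through 2019-01-23.
A but not B: 2018-12-19 through 2018-12-19, 2019-01-14 through 2019-01-15, 2019-01-24 through 2019-01-26.
B but not A: 2018-12-21 through 2018-12-25, 2018-12-29 through 2018-12-30.
Combining gives A △ B.

2018-12-19 through 2018-12-19, 2018-12-21 through 2018-12-25, 2018-12-29 through 2018-12-30, 2019-01-14 through 2019-01-15, 2019-01-24 through 2019-01-26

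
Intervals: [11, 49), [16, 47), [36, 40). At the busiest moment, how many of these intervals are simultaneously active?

3

Sweep endpoints in order; track running count of active intervals.
Peak of 3 reached at 36.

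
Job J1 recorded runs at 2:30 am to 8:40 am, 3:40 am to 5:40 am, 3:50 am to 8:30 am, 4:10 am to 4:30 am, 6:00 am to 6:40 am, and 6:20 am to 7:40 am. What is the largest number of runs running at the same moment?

4

Walk the sorted start/end points keeping a running depth.
The depth first hits 4 at 4:10 am.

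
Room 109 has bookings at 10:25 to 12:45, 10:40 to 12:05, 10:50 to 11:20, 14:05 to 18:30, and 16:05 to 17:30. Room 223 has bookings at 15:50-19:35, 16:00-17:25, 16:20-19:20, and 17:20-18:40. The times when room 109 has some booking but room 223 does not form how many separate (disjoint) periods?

2

A, merged: 10:25–12:45, 14:05–18:30.
B, merged: 15:50–19:35.
A \ B = 10:25–12:45, 14:05–15:50.
That is 2 disjoint pieces.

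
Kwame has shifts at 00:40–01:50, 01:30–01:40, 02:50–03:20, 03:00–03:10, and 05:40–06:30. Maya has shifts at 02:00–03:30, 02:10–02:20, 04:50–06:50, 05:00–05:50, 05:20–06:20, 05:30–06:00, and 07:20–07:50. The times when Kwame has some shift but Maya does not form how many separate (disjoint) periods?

A, merged: 00:40–01:50, 02:50–03:20, 05:40–06:30.
B, merged: 02:00–03:30, 04:50–06:50, 07:20–07:50.
A \ B = 00:40–01:50.
That is 1 disjoint piece.

1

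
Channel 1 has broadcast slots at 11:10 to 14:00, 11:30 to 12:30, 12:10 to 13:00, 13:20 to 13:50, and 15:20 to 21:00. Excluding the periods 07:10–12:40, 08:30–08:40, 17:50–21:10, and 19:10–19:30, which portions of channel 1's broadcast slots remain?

A, merged: 11:10–14:00, 15:20–21:00.
B, merged: 07:10–12:40, 17:50–21:10.
11:10–14:00 \ B = 12:40–14:00.
15:20–21:00 \ B = 15:20–17:50.

12:40–14:00, 15:20–17:50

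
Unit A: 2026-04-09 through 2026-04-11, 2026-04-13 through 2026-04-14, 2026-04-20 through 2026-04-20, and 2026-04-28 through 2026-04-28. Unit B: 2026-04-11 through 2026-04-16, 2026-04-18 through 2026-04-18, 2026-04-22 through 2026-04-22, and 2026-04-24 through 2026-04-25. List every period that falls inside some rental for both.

2026-04-09 through 2026-04-11 meets the second set on 2026-04-11 through 2026-04-11.
2026-04-13 through 2026-04-14 meets the second set on 2026-04-13 through 2026-04-14.
2026-04-20 through 2026-04-20: no overlap with the second set.
2026-04-28 through 2026-04-28: no overlap with the second set.

2026-04-11 through 2026-04-11, 2026-04-13 through 2026-04-14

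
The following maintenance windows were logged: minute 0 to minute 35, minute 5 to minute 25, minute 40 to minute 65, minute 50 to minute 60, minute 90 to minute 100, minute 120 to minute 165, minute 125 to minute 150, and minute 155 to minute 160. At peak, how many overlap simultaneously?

At minute 5, 2 of the intervals are simultaneously active.
No point has more.

2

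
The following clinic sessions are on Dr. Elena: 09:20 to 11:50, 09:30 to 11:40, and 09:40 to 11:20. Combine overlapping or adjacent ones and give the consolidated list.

09:30-11:40 overlaps/touches 09:20-11:50 → extend to 09:20-11:50.
09:40-11:20 overlaps/touches 09:20-11:50 → extend to 09:20-11:50.

09:20-11:50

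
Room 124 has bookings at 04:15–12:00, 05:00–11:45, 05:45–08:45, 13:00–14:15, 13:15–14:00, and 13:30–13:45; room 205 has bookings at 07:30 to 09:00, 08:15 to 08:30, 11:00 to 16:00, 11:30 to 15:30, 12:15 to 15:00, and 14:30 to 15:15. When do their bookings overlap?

First set merges to 04:15–12:00, 13:00–14:15.
Second set merges to 07:30–09:00, 11:00–16:00.
04:15–12:00 ∩ B → 07:30–09:00, 11:00–12:00.
13:00–14:15 ∩ B → 13:00–14:15.

07:30–09:00, 11:00–12:00, 13:00–14:15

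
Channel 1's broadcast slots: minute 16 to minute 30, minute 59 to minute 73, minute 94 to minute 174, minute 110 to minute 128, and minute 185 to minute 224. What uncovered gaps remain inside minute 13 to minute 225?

minute 13 to minute 16, minute 30 to minute 59, minute 73 to minute 94, minute 174 to minute 185, minute 224 to minute 225

Covered (merged): minute 16 to minute 30, minute 59 to minute 73, minute 94 to minute 174, minute 185 to minute 224.
Gaps within minute 13 to minute 225: minute 13 to minute 16, minute 30 to minute 59, minute 73 to minute 94, minute 174 to minute 185, minute 224 to minute 225.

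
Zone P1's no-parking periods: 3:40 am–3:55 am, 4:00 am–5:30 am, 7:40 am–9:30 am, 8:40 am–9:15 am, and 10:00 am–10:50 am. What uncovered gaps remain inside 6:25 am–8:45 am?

6:25 am–7:40 am

Covered (merged): 3:40 am–3:55 am, 4:00 am–5:30 am, 7:40 am–9:30 am, 10:00 am–10:50 am.
Gaps within 6:25 am–8:45 am: 6:25 am–7:40 am.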